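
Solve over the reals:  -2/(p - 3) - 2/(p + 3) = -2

Multiply both sides by (p - 3)(p + 3):
-2(p + 3) - 2(p - 3) = -2(p - 3)(p + 3).
Expand and collect terms: -2p^2 + 4p + 18 = 0.
By the quadratic formula, p = (-4 +/- sqrt(160)) / -4, so p ~= -2.1623 or p ~= 4.1623.
Neither value makes a denominator zero (p != 3, p != -3), so both are valid.

p = -2.1623 or p = 4.1623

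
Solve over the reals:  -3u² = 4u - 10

Rearrange to standard form: -3u² - 4u + 10 = 0.
Discriminant: (-4)² − 4·(-3)·10 = 136.
Quadratic formula: u = (4 ± √136) / (-6).
So u = -√(34)/3 - 2/3 ≈ -2.6103 or u = -2/3 + √(34)/3 ≈ 1.277.

u = -2.6103 or u = 1.277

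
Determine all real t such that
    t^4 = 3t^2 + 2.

t = -1.8872 or t = 1.8872

Let u = t^2. The equation becomes u^2 - 3u - 2 = 0.
By the quadratic formula, u = 3/2 + sqrt(17)/2 or u = 3/2 - sqrt(17)/2.
t^2 = 3/2 + sqrt(17)/2 gives t = +/-sqrt(3/2 + sqrt(17)/2) ~= +/-1.8872.
t^2 = 3/2 - sqrt(17)/2 < 0 has no real solution.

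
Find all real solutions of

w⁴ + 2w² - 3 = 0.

Let u = w². The equation becomes u² + 2u - 3 = 0.
Factor: (u + 3)(u - 1) = 0, so u = -3 or u = 1.
w² = -3 < 0 has no real solution.
w² = 1 gives w = ±1.

w = -1 or w = 1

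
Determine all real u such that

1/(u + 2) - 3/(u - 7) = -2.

u = -2.4314 or u = 8.4314

Multiply both sides by (u + 2)(u - 7):
(u - 7) - 3(u + 2) = -2(u + 2)(u - 7).
Expand and collect terms: -2u² + 12u + 41 = 0.
By the quadratic formula, u = (-12 ± √472) / -4, so u ≈ -2.4314 or u ≈ 8.4314.
Neither value makes a denominator zero (u ≠ -2, u ≠ 7), so both are valid.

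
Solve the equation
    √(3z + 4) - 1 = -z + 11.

Isolate the radical: √(3z + 4) = -z + 12.
Square both sides: 3z + 4 = (-z + 12)².
Expand and rearrange: z² - 27z + 140 = 0.
Solving gives z = 20 or z = 7.
Check each candidate in the original equation:
  z = 20: √(64) = 8, while -z + 12 = -8 — extraneous.
  z = 7: √(25) = 5, while -z + 12 = 5 — valid.

z = 7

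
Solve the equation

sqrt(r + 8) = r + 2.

r = 1

Square both sides: r + 8 = (r + 2)^2.
Expand and rearrange: r^2 + 3r - 4 = 0.
Solving gives r = 1 or r = -4.
Check each candidate in the original equation:
  r = 1: sqrt(9) = 3, while r + 2 = 3 — valid.
  r = -4: sqrt(4) = 2, while r + 2 = -2 — extraneous.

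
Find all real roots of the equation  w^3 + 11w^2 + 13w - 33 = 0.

w = -9.1962 or w = -3 or w = 1.1962

Possible rational roots are divisors of -33. Testing w = -3 gives 0, so (w + 3) is a factor.
Divide: w^3 + 11w^2 + 13w - 33 = (w + 3)(w^2 + 8w - 11).
Apply the quadratic formula to w^2 + 8w - 11 = 0: w = (-8 +/- sqrt(108))/2, i.e. w ~= 1.1962 or w ~= -9.1962.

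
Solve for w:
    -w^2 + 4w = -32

Bring every term to one side: -w^2 + 4w + 32 = 0.
Factor: -1(w - 8)(w + 4) = 0.
So w = 8 or w = -4.

w = -4 or w = 8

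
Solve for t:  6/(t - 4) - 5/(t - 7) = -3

Multiply both sides by (t - 4)(t - 7):
6(t - 7) - 5(t - 4) = -3(t - 4)(t - 7).
Expand and collect terms: -3t^2 + 32t - 62 = 0.
By the quadratic formula, t = (-32 +/- sqrt(280)) / -6, so t ~= 2.5445 or t ~= 8.1222.
Neither value makes a denominator zero (t != 4, t != 7), so both are valid.

t = 2.5445 or t = 8.1222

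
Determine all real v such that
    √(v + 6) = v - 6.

Square both sides: v + 6 = (v - 6)².
Expand and rearrange: v² - 13v + 30 = 0.
Solving gives v = 10 or v = 3.
Check each candidate in the original equation:
  v = 10: √(16) = 4, while v - 6 = 4 — valid.
  v = 3: √(9) = 3, while v - 6 = -3 — extraneous.

v = 10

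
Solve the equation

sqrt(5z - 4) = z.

z = 1 or z = 4

Square both sides: 5z - 4 = (z)^2.
Expand and rearrange: z^2 - 5z + 4 = 0.
Solving gives z = 4 or z = 1.
Check each candidate in the original equation:
  z = 4: sqrt(16) = 4, while z = 4 — valid.
  z = 1: sqrt(1) = 1, while z = 1 — valid.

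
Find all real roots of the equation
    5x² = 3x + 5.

Rearrange to standard form: 5x² - 3x - 5 = 0.
Discriminant: (-3)² − 4·5·(-5) = 109.
Quadratic formula: x = (3 ± √109) / 10.
So x = 3/10 + √(109)/10 ≈ 1.344 or x = 3/10 - √(109)/10 ≈ -0.744.

x = -0.744 or x = 1.344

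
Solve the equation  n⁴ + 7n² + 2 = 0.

No real solutions.

Let u = n². The equation becomes u² + 7u + 2 = 0.
By the quadratic formula, u = -7/2 + √(41)/2 or u = -7/2 - √(41)/2.
n² = -7/2 + √(41)/2 < 0 has no real solution.
n² = -7/2 - √(41)/2 < 0 has no real solution.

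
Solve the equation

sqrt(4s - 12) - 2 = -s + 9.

Isolate the radical: sqrt(4s - 12) = -s + 11.
Square both sides: 4s - 12 = (-s + 11)^2.
Expand and rearrange: s^2 - 26s + 133 = 0.
Solving gives s = 19 or s = 7.
Check each candidate in the original equation:
  s = 19: sqrt(64) = 8, while -s + 11 = -8 — extraneous.
  s = 7: sqrt(16) = 4, while -s + 11 = 4 — valid.

s = 7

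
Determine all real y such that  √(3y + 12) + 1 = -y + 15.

Isolate the radical: √(3y + 12) = -y + 14.
Square both sides: 3y + 12 = (-y + 14)².
Expand and rearrange: y² - 31y + 184 = 0.
Solving gives y = 23 or y = 8.
Check each candidate in the original equation:
  y = 23: √(81) = 9, while -y + 14 = -9 — extraneous.
  y = 8: √(36) = 6, while -y + 14 = 6 — valid.

y = 8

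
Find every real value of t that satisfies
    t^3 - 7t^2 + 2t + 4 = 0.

Possible rational roots are divisors of 4. Testing t = 1 gives 0, so (t - 1) is a factor.
Divide: t^3 - 7t^2 + 2t + 4 = (t - 1)(t^2 - 6t - 4).
Apply the quadratic formula to t^2 - 6t - 4 = 0: t = (6 +/- sqrt(52))/2, i.e. t ~= 6.6056 or t ~= -0.6056.

t = -0.6056 or t = 1 or t = 6.6056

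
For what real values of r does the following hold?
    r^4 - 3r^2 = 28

Let u = r^2. The equation becomes u^2 - 3u - 28 = 0.
Factor: (u + 4)(u - 7) = 0, so u = -4 or u = 7.
r^2 = -4 < 0 has no real solution.
r^2 = 7 gives r = +/-sqrt(7) ~= +/-2.6458.

r = -2.6458 or r = 2.6458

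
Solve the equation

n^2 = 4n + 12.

Bring every term to one side: n^2 - 4n - 12 = 0.
Factor: (n - 6)(n + 2) = 0.
So n = 6 or n = -2.

n = -2 or n = 6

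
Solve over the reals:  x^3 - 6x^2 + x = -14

Rearrange: x^3 - 6x^2 + x + 14 = 0.
Possible rational roots are divisors of 14. Testing x = 2 gives 0, so (x - 2) is a factor.
Divide: x^3 - 6x^2 + x + 14 = (x - 2)(x^2 - 4x - 7).
Apply the quadratic formula to x^2 - 4x - 7 = 0: x = (4 +/- sqrt(44))/2, i.e. x ~= 5.3166 or x ~= -1.3166.

x = -1.3166 or x = 2 or x = 5.3166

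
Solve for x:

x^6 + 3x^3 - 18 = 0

Let u = x^3. The equation becomes u^2 + 3u - 18 = 0.
Factor: (u + 6)(u - 3) = 0, so u = -6 or u = 3.
x^3 = -6 gives x = -(6)^(1/3) ~= -1.8171.
x^3 = 3 gives x = (3)^(1/3) ~= 1.4422.

x = -1.8171 or x = 1.4422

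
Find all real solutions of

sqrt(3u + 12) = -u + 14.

u = 8

Square both sides: 3u + 12 = (-u + 14)^2.
Expand and rearrange: u^2 - 31u + 184 = 0.
Solving gives u = 23 or u = 8.
Check each candidate in the original equation:
  u = 23: sqrt(81) = 9, while -u + 14 = -9 — extraneous.
  u = 8: sqrt(36) = 6, while -u + 14 = 6 — valid.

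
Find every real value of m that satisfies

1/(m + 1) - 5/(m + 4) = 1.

Multiply both sides by (m + 1)(m + 4):
(m + 4) - 5(m + 1) = (m + 1)(m + 4).
Expand and collect terms: m^2 + 9m + 5 = 0.
By the quadratic formula, m = (-9 +/- sqrt(61)) / 2, so m ~= -0.5949 or m ~= -8.4051.
Neither value makes a denominator zero (m != -1, m != -4), so both are valid.

m = -8.4051 or m = -0.5949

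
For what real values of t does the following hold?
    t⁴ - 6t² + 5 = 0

t = -2.2361 or t = -1 or t = 1 or t = 2.2361

Let u = t². The equation becomes u² - 6u + 5 = 0.
Factor: (u - 5)(u - 1) = 0, so u = 5 or u = 1.
t² = 5 gives t = ±√(5) ≈ ±2.2361.
t² = 1 gives t = ±1.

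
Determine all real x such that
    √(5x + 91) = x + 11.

x = -2

Square both sides: 5x + 91 = (x + 11)².
Expand and rearrange: x² + 17x + 30 = 0.
Solving gives x = -2 or x = -15.
Check each candidate in the original equation:
  x = -2: √(81) = 9, while x + 11 = 9 — valid.
  x = -15: √(16) = 4, while x + 11 = -4 — extraneous.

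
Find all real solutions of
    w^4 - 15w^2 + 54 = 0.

Let u = w^2. The equation becomes u^2 - 15u + 54 = 0.
Factor: (u - 9)(u - 6) = 0, so u = 9 or u = 6.
w^2 = 9 gives w = +/-3.
w^2 = 6 gives w = +/-sqrt(6) ~= +/-2.4495.

w = -3 or w = -2.4495 or w = 2.4495 or w = 3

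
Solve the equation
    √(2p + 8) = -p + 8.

p = 4

Square both sides: 2p + 8 = (-p + 8)².
Expand and rearrange: p² - 18p + 56 = 0.
Solving gives p = 14 or p = 4.
Check each candidate in the original equation:
  p = 14: √(36) = 6, while -p + 8 = -6 — extraneous.
  p = 4: √(16) = 4, while -p + 8 = 4 — valid.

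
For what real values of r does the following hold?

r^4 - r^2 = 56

Let u = r^2. The equation becomes u^2 - u - 56 = 0.
Factor: (u - 8)(u + 7) = 0, so u = 8 or u = -7.
r^2 = 8 gives r = +/-2*sqrt(2) ~= +/-2.8284.
r^2 = -7 < 0 has no real solution.

r = -2.8284 or r = 2.8284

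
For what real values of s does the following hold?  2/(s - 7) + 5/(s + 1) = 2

s = 1.1358 or s = 8.3642

Multiply both sides by (s - 7)(s + 1):
2(s + 1) + 5(s - 7) = 2(s - 7)(s + 1).
Expand and collect terms: 2s² - 19s + 19 = 0.
By the quadratic formula, s = (19 ± √209) / 4, so s ≈ 8.3642 or s ≈ 1.1358.
Neither value makes a denominator zero (s ≠ 7, s ≠ -1), so both are valid.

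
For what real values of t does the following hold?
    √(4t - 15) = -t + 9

Square both sides: 4t - 15 = (-t + 9)².
Expand and rearrange: t² - 22t + 96 = 0.
Solving gives t = 16 or t = 6.
Check each candidate in the original equation:
  t = 16: √(49) = 7, while -t + 9 = -7 — extraneous.
  t = 6: √(9) = 3, while -t + 9 = 3 — valid.

t = 6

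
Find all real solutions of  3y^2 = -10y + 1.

Rearrange to standard form: 3y^2 + 10y - 1 = 0.
Discriminant: (10)^2 - 4*3*(-1) = 112.
Quadratic formula: y = (-10 +/- sqrt(112)) / 6.
So y = -5/3 + 2*sqrt(7)/3 ~= 0.0972 or y = -2*sqrt(7)/3 - 5/3 ~= -3.4305.

y = -3.4305 or y = 0.0972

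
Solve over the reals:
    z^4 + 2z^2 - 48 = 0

Let u = z^2. The equation becomes u^2 + 2u - 48 = 0.
Factor: (u + 8)(u - 6) = 0, so u = -8 or u = 6.
z^2 = -8 < 0 has no real solution.
z^2 = 6 gives z = +/-sqrt(6) ~= +/-2.4495.

z = -2.4495 or z = 2.4495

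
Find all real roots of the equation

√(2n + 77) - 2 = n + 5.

n = 2

Isolate the radical: √(2n + 77) = n + 7.
Square both sides: 2n + 77 = (n + 7)².
Expand and rearrange: n² + 12n - 28 = 0.
Solving gives n = 2 or n = -14.
Check each candidate in the original equation:
  n = 2: √(81) = 9, while n + 7 = 9 — valid.
  n = -14: √(49) = 7, while n + 7 = -7 — extraneous.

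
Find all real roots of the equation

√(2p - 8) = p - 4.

Square both sides: 2p - 8 = (p - 4)².
Expand and rearrange: p² - 10p + 24 = 0.
Solving gives p = 6 or p = 4.
Check each candidate in the original equation:
  p = 6: √(4) = 2, while p - 4 = 2 — valid.
  p = 4: √(0) = 0, while p - 4 = 0 — valid.

p = 4 or p = 6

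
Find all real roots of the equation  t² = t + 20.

Bring every term to one side: t² - t - 20 = 0.
Factor: (t + 4)(t - 5) = 0.
So t = -4 or t = 5.

t = -4 or t = 5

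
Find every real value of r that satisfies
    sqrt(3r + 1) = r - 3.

r = 8

Square both sides: 3r + 1 = (r - 3)^2.
Expand and rearrange: r^2 - 9r + 8 = 0.
Solving gives r = 8 or r = 1.
Check each candidate in the original equation:
  r = 8: sqrt(25) = 5, while r - 3 = 5 — valid.
  r = 1: sqrt(4) = 2, while r - 3 = -2 — extraneous.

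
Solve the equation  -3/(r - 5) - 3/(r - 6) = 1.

r = -0.5414 or r = 5.5414

Multiply both sides by (r - 5)(r - 6):
-3(r - 6) - 3(r - 5) = (r - 5)(r - 6).
Expand and collect terms: r^2 - 5r - 3 = 0.
By the quadratic formula, r = (5 +/- sqrt(37)) / 2, so r ~= 5.5414 or r ~= -0.5414.
Neither value makes a denominator zero (r != 5, r != 6), so both are valid.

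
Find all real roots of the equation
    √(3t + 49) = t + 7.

t = 0

Square both sides: 3t + 49 = (t + 7)².
Expand and rearrange: t² + 11t = 0.
Solving gives t = 0 or t = -11.
Check each candidate in the original equation:
  t = 0: √(49) = 7, while t + 7 = 7 — valid.
  t = -11: √(16) = 4, while t + 7 = -4 — extraneous.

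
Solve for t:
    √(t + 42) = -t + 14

t = 7

Square both sides: t + 42 = (-t + 14)².
Expand and rearrange: t² - 29t + 154 = 0.
Solving gives t = 22 or t = 7.
Check each candidate in the original equation:
  t = 22: √(64) = 8, while -t + 14 = -8 — extraneous.
  t = 7: √(49) = 7, while -t + 14 = 7 — valid.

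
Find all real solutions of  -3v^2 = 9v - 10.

v = -3.8629 or v = 0.8629

Rearrange to standard form: -3v^2 - 9v + 10 = 0.
Discriminant: (-9)^2 - 4*(-3)*10 = 201.
Quadratic formula: v = (9 +/- sqrt(201)) / (-6).
So v = -sqrt(201)/6 - 3/2 ~= -3.8629 or v = -3/2 + sqrt(201)/6 ~= 0.8629.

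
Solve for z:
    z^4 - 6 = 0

z = -1.5651 or z = 1.5651

Let u = z^2. The equation becomes u^2 - 6 = 0.
By the quadratic formula, u = sqrt(6) or u = -sqrt(6).
z^2 = sqrt(6) gives z = +/-6**(1/4) ~= +/-1.5651.
z^2 = -sqrt(6) < 0 has no real solution.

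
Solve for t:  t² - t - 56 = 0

t = -7 or t = 8

Factor: (t + 7)(t - 8) = 0.
So t = -7 or t = 8.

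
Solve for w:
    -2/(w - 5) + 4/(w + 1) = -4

w = -1.9327 or w = 5.4327

Multiply both sides by (w - 5)(w + 1):
-2(w + 1) + 4(w - 5) = -4(w - 5)(w + 1).
Expand and collect terms: -4w^2 + 14w + 42 = 0.
By the quadratic formula, w = (-14 +/- sqrt(868)) / -8, so w ~= -1.9327 or w ~= 5.4327.
Neither value makes a denominator zero (w != 5, w != -1), so both are valid.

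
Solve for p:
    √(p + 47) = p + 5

Square both sides: p + 47 = (p + 5)².
Expand and rearrange: p² + 9p - 22 = 0.
Solving gives p = 2 or p = -11.
Check each candidate in the original equation:
  p = 2: √(49) = 7, while p + 5 = 7 — valid.
  p = -11: √(36) = 6, while p + 5 = -6 — extraneous.

p = 2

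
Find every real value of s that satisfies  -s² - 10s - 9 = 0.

s = -9 or s = -1

Factor: -1(s + 9)(s + 1) = 0.
So s = -9 or s = -1.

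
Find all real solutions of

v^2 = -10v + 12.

Rearrange to standard form: v^2 + 10v - 12 = 0.
Discriminant: (10)^2 - 4*1*(-12) = 148.
Quadratic formula: v = (-10 +/- sqrt(148)) / 2.
So v = -5 + sqrt(37) ~= 1.0828 or v = -sqrt(37) - 5 ~= -11.0828.

v = -11.0828 or v = 1.0828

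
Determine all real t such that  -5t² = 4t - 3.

t = -1.2718 or t = 0.4718

Rearrange to standard form: -5t² - 4t + 3 = 0.
Discriminant: (-4)² − 4·(-5)·3 = 76.
Quadratic formula: t = (4 ± √76) / (-10).
So t = -√(19)/5 - 2/5 ≈ -1.2718 or t = -2/5 + √(19)/5 ≈ 0.4718.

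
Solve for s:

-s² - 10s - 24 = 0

Factor: -1(s + 6)(s + 4) = 0.
So s = -6 or s = -4.

s = -6 or s = -4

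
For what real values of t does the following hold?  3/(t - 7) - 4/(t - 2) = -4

t = 3.25 or t = 6

Multiply both sides by (t - 7)(t - 2):
3(t - 2) - 4(t - 7) = -4(t - 7)(t - 2).
Expand and collect terms: -4t^2 + 37t - 78 = 0.
Factor or apply the quadratic formula: t = 3.25 or t = 6.
Neither value makes a denominator zero (t != 7, t != 2), so both are valid.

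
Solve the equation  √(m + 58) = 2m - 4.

Square both sides: m + 58 = (2m - 4)².
Expand and rearrange: 4m² - 17m - 42 = 0.
Solving gives m = 6 or m = -1.75.
Check each candidate in the original equation:
  m = 6: √(64) = 8, while 2m - 4 = 8 — valid.
  m = -1.75: √(56.25) = 7.5, while 2m - 4 = -7.5 — extraneous.

m = 6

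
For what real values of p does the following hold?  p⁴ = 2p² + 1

Let u = p². The equation becomes u² - 2u - 1 = 0.
By the quadratic formula, u = 1 + √(2) or u = 1 - √(2).
p² = 1 + √(2) gives p = ±√(1 + √(2)) ≈ ±1.5538.
p² = 1 - √(2) < 0 has no real solution.

p = -1.5538 or p = 1.5538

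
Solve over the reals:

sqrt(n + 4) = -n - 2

Square both sides: n + 4 = (-n - 2)^2.
Expand and rearrange: n^2 + 3n = 0.
Solving gives n = 0 or n = -3.
Check each candidate in the original equation:
  n = 0: sqrt(4) = 2, while -n - 2 = -2 — extraneous.
  n = -3: sqrt(1) = 1, while -n - 2 = 1 — valid.

n = -3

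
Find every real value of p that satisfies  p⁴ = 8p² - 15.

p = -2.2361 or p = -1.7321 or p = 1.7321 or p = 2.2361

Let u = p². The equation becomes u² - 8u + 15 = 0.
Factor: (u - 3)(u - 5) = 0, so u = 3 or u = 5.
p² = 3 gives p = ±√(3) ≈ ±1.7321.
p² = 5 gives p = ±√(5) ≈ ±2.2361.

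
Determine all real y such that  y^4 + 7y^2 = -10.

No real solutions.

Let u = y^2. The equation becomes u^2 + 7u + 10 = 0.
Factor: (u + 5)(u + 2) = 0, so u = -5 or u = -2.
y^2 = -5 < 0 has no real solution.
y^2 = -2 < 0 has no real solution.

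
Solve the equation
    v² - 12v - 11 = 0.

v = -0.8557 or v = 12.8557

Discriminant: (-12)² − 4·1·(-11) = 188.
Quadratic formula: v = (12 ± √188) / 2.
So v = 6 + √(47) ≈ 12.8557 or v = 6 - √(47) ≈ -0.8557.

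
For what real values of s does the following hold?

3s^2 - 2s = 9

s = -1.4305 or s = 2.0972

Rearrange to standard form: 3s^2 - 2s - 9 = 0.
Discriminant: (-2)^2 - 4*3*(-9) = 112.
Quadratic formula: s = (2 +/- sqrt(112)) / 6.
So s = 1/3 + 2*sqrt(7)/3 ~= 2.0972 or s = 1/3 - 2*sqrt(7)/3 ~= -1.4305.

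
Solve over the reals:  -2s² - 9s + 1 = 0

Discriminant: (-9)² − 4·(-2)·1 = 89.
Quadratic formula: s = (9 ± √89) / (-4).
So s = -√(89)/4 - 9/4 ≈ -4.6085 or s = -9/4 + √(89)/4 ≈ 0.1085.

s = -4.6085 or s = 0.1085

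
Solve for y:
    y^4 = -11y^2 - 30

Let u = y^2. The equation becomes u^2 + 11u + 30 = 0.
Factor: (u + 5)(u + 6) = 0, so u = -5 or u = -6.
y^2 = -5 < 0 has no real solution.
y^2 = -6 < 0 has no real solution.

No real solutions.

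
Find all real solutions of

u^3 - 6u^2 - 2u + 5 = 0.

Possible rational roots are divisors of 5. Testing u = -1 gives 0, so (u + 1) is a factor.
Divide: u^3 - 6u^2 - 2u + 5 = (u + 1)(u^2 - 7u + 5).
Apply the quadratic formula to u^2 - 7u + 5 = 0: u = (7 +/- sqrt(29))/2, i.e. u ~= 6.1926 or u ~= 0.8074.

u = -1 or u = 0.8074 or u = 6.1926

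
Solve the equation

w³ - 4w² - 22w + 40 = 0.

Possible rational roots are divisors of 40. Testing w = -4 gives 0, so (w + 4) is a factor.
Divide: w³ - 4w² - 22w + 40 = (w + 4)(w² - 8w + 10).
Apply the quadratic formula to w² - 8w + 10 = 0: w = (8 ± √24)/2, i.e. w ≈ 6.4495 or w ≈ 1.5505.

w = -4 or w = 1.5505 or w = 6.4495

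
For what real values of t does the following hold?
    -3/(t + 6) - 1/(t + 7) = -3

t = -6.8471 or t = -4.8195

Multiply both sides by (t + 6)(t + 7):
-3(t + 7) - (t + 6) = -3(t + 6)(t + 7).
Expand and collect terms: -3t^2 - 35t - 99 = 0.
By the quadratic formula, t = (35 +/- sqrt(37)) / -6, so t ~= -6.8471 or t ~= -4.8195.
Neither value makes a denominator zero (t != -6, t != -7), so both are valid.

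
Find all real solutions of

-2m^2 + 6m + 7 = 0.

m = -0.8979 or m = 3.8979

Discriminant: (6)^2 - 4*(-2)*7 = 92.
Quadratic formula: m = (-6 +/- sqrt(92)) / (-4).
So m = 3/2 - sqrt(23)/2 ~= -0.8979 or m = 3/2 + sqrt(23)/2 ~= 3.8979.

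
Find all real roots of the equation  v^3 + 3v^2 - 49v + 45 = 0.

Possible rational roots are divisors of 45. Testing v = 5 gives 0, so (v - 5) is a factor.
Divide: v^3 + 3v^2 - 49v + 45 = (v - 5)(v^2 + 8v - 9).
Factor the quadratic: v = 1 or v = -9.

v = -9 or v = 1 or v = 5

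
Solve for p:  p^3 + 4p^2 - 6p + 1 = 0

Possible rational roots are divisors of 1. Testing p = 1 gives 0, so (p - 1) is a factor.
Divide: p^3 + 4p^2 - 6p + 1 = (p - 1)(p^2 + 5p - 1).
Apply the quadratic formula to p^2 + 5p - 1 = 0: p = (-5 +/- sqrt(29))/2, i.e. p ~= 0.1926 or p ~= -5.1926.

p = -5.1926 or p = 0.1926 or p = 1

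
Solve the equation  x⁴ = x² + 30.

Let u = x². The equation becomes u² - u - 30 = 0.
Factor: (u + 5)(u - 6) = 0, so u = -5 or u = 6.
x² = -5 < 0 has no real solution.
x² = 6 gives x = ±√(6) ≈ ±2.4495.

x = -2.4495 or x = 2.4495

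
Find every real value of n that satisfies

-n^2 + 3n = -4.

Bring every term to one side: -n^2 + 3n + 4 = 0.
Factor: -1(n - 4)(n + 1) = 0.
So n = 4 or n = -1.

n = -1 or n = 4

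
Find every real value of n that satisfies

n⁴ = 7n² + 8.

Let u = n². The equation becomes u² - 7u - 8 = 0.
Factor: (u - 8)(u + 1) = 0, so u = 8 or u = -1.
n² = 8 gives n = ±2·√(2) ≈ ±2.8284.
n² = -1 < 0 has no real solution.

n = -2.8284 or n = 2.8284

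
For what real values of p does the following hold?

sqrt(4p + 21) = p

Square both sides: 4p + 21 = (p)^2.
Expand and rearrange: p^2 - 4p - 21 = 0.
Solving gives p = 7 or p = -3.
Check each candidate in the original equation:
  p = 7: sqrt(49) = 7, while p = 7 — valid.
  p = -3: sqrt(9) = 3, while p = -3 — extraneous.

p = 7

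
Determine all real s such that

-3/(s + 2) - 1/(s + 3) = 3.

s = -3.7676 or s = -2.5657

Multiply both sides by (s + 2)(s + 3):
-3(s + 3) - (s + 2) = 3(s + 2)(s + 3).
Expand and collect terms: 3s² + 19s + 29 = 0.
By the quadratic formula, s = (-19 ± √13) / 6, so s ≈ -2.5657 or s ≈ -3.7676.
Neither value makes a denominator zero (s ≠ -2, s ≠ -3), so both are valid.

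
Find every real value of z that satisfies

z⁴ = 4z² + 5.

z = -2.2361 or z = 2.2361

Let u = z². The equation becomes u² - 4u - 5 = 0.
Factor: (u + 1)(u - 5) = 0, so u = -1 or u = 5.
z² = -1 < 0 has no real solution.
z² = 5 gives z = ±√(5) ≈ ±2.2361.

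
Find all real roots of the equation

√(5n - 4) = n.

Square both sides: 5n - 4 = (n)².
Expand and rearrange: n² - 5n + 4 = 0.
Solving gives n = 4 or n = 1.
Check each candidate in the original equation:
  n = 4: √(16) = 4, while n = 4 — valid.
  n = 1: √(1) = 1, while n = 1 — valid.

n = 1 or n = 4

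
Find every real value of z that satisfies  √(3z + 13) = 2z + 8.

Square both sides: 3z + 13 = (2z + 8)².
Expand and rearrange: 4z² + 29z + 51 = 0.
Solving gives z = -3 or z = -4.25.
Check each candidate in the original equation:
  z = -3: √(4) = 2, while 2z + 8 = 2 — valid.
  z = -4.25: √(0.25) = 0.5, while 2z + 8 = -0.5 — extraneous.

z = -3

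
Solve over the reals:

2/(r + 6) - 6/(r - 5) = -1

Multiply both sides by (r + 6)(r - 5):
2(r - 5) - 6(r + 6) = -(r + 6)(r - 5).
Expand and collect terms: -r² + 3r + 76 = 0.
By the quadratic formula, r = (-3 ± √313) / -2, so r ≈ -7.3459 or r ≈ 10.3459.
Neither value makes a denominator zero (r ≠ -6, r ≠ 5), so both are valid.

r = -7.3459 or r = 10.3459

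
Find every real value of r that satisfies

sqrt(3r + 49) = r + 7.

r = 0

Square both sides: 3r + 49 = (r + 7)^2.
Expand and rearrange: r^2 + 11r = 0.
Solving gives r = 0 or r = -11.
Check each candidate in the original equation:
  r = 0: sqrt(49) = 7, while r + 7 = 7 — valid.
  r = -11: sqrt(16) = 4, while r + 7 = -4 — extraneous.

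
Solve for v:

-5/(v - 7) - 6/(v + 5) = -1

Multiply both sides by (v - 7)(v + 5):
-5(v + 5) - 6(v - 7) = -(v - 7)(v + 5).
Expand and collect terms: -v^2 + 13v + 18 = 0.
By the quadratic formula, v = (-13 +/- sqrt(241)) / -2, so v ~= -1.2621 or v ~= 14.2621.
Neither value makes a denominator zero (v != 7, v != -5), so both are valid.

v = -1.2621 or v = 14.2621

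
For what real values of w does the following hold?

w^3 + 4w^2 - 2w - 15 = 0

Possible rational roots are divisors of -15. Testing w = -3 gives 0, so (w + 3) is a factor.
Divide: w^3 + 4w^2 - 2w - 15 = (w + 3)(w^2 + w - 5).
Apply the quadratic formula to w^2 + w - 5 = 0: w = (-1 +/- sqrt(21))/2, i.e. w ~= 1.7913 or w ~= -2.7913.

w = -3 or w = -2.7913 or w = 1.7913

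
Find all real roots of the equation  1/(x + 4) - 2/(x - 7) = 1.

Multiply both sides by (x + 4)(x - 7):
(x - 7) - 2(x + 4) = (x + 4)(x - 7).
Expand and collect terms: x² - 2x - 13 = 0.
By the quadratic formula, x = (2 ± √56) / 2, so x ≈ 4.7417 or x ≈ -2.7417.
Neither value makes a denominator zero (x ≠ -4, x ≠ 7), so both are valid.

x = -2.7417 or x = 4.7417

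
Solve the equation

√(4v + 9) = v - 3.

Square both sides: 4v + 9 = (v - 3)².
Expand and rearrange: v² - 10v = 0.
Solving gives v = 10 or v = 0.
Check each candidate in the original equation:
  v = 10: √(49) = 7, while v - 3 = 7 — valid.
  v = 0: √(9) = 3, while v - 3 = -3 — extraneous.

v = 10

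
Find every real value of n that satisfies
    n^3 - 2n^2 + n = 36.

Rearrange: n^3 - 2n^2 + n - 36 = 0.
Possible rational roots are divisors of -36. Testing n = 4 gives 0, so (n - 4) is a factor.
Divide: n^3 - 2n^2 + n - 36 = (n - 4)(n^2 + 2n + 9).
The quadratic n^2 + 2n + 9 has discriminant -32 < 0, so no further real roots.

n = 4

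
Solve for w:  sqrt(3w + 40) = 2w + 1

Square both sides: 3w + 40 = (2w + 1)^2.
Expand and rearrange: 4w^2 + w - 39 = 0.
Solving gives w = 3 or w = -3.25.
Check each candidate in the original equation:
  w = 3: sqrt(49) = 7, while 2w + 1 = 7 — valid.
  w = -3.25: sqrt(30.25) = 5.5, while 2w + 1 = -5.5 — extraneous.

w = 3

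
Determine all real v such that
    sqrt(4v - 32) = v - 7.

v = 9

Square both sides: 4v - 32 = (v - 7)^2.
Expand and rearrange: v^2 - 18v + 81 = 0.
This gives the repeated root v = 9.
Check in the original equation:
  v = 9: sqrt(4) = 2, while v - 7 = 2 — valid.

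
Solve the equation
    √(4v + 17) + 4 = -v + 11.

Isolate the radical: √(4v + 17) = -v + 7.
Square both sides: 4v + 17 = (-v + 7)².
Expand and rearrange: v² - 18v + 32 = 0.
Solving gives v = 16 or v = 2.
Check each candidate in the original equation:
  v = 16: √(81) = 9, while -v + 7 = -9 — extraneous.
  v = 2: √(25) = 5, while -v + 7 = 5 — valid.

v = 2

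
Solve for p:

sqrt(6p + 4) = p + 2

Square both sides: 6p + 4 = (p + 2)^2.
Expand and rearrange: p^2 - 2p = 0.
Solving gives p = 2 or p = 0.
Check each candidate in the original equation:
  p = 2: sqrt(16) = 4, while p + 2 = 4 — valid.
  p = 0: sqrt(4) = 2, while p + 2 = 2 — valid.

p = 0 or p = 2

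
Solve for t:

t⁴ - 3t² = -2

Let u = t². The equation becomes u² - 3u + 2 = 0.
Factor: (u - 1)(u - 2) = 0, so u = 1 or u = 2.
t² = 1 gives t = ±1.
t² = 2 gives t = ±√(2) ≈ ±1.4142.

t = -1.4142 or t = -1 or t = 1 or t = 1.4142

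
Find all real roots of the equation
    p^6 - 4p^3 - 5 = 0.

p = -1 or p = 1.71

Let u = p^3. The equation becomes u^2 - 4u - 5 = 0.
Factor: (u + 1)(u - 5) = 0, so u = -1 or u = 5.
p^3 = -1 gives p = -1.
p^3 = 5 gives p = (5)^(1/3) ~= 1.71.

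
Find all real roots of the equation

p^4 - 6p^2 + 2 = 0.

p = -2.3761 or p = -0.5952 or p = 0.5952 or p = 2.3761

Let u = p^2. The equation becomes u^2 - 6u + 2 = 0.
By the quadratic formula, u = sqrt(7) + 3 or u = 3 - sqrt(7).
p^2 = sqrt(7) + 3 gives p = +/-sqrt(sqrt(7) + 3) ~= +/-2.3761.
p^2 = 3 - sqrt(7) gives p = +/-sqrt(3 - sqrt(7)) ~= +/-0.5952.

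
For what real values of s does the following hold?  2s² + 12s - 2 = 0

s = -6.1623 or s = 0.1623

Discriminant: (12)² − 4·2·(-2) = 160.
Quadratic formula: s = (-12 ± √160) / 4.
So s = -3 + √(10) ≈ 0.1623 or s = -√(10) - 3 ≈ -6.1623.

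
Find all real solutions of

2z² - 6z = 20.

z = -2 or z = 5

Bring every term to one side: 2z² - 6z - 20 = 0.
Factor: 2(z - 5)(z + 2) = 0.
So z = 5 or z = -2.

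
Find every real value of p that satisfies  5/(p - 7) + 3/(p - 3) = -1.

Multiply both sides by (p - 7)(p - 3):
5(p - 3) + 3(p - 7) = -(p - 7)(p - 3).
Expand and collect terms: -p^2 + 2p + 15 = 0.
Factor or apply the quadratic formula: p = -3 or p = 5.
Neither value makes a denominator zero (p != 7, p != 3), so both are valid.

p = -3 or p = 5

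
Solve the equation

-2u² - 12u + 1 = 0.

u = -6.0822 or u = 0.0822

Discriminant: (-12)² − 4·(-2)·1 = 152.
Quadratic formula: u = (12 ± √152) / (-4).
So u = -√(38)/2 - 3 ≈ -6.0822 or u = -3 + √(38)/2 ≈ 0.0822.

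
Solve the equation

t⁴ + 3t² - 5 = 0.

t = -1.0921 or t = 1.0921

Let u = t². The equation becomes u² + 3u - 5 = 0.
By the quadratic formula, u = -3/2 + √(29)/2 or u = -√(29)/2 - 3/2.
t² = -3/2 + √(29)/2 gives t = ±√(-3/2 + √(29)/2) ≈ ±1.0921.
t² = -√(29)/2 - 3/2 < 0 has no real solution.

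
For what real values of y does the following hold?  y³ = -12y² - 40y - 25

Rearrange: y³ + 12y² + 40y + 25 = 0.
Possible rational roots are divisors of 25. Testing y = -5 gives 0, so (y + 5) is a factor.
Divide: y³ + 12y² + 40y + 25 = (y + 5)(y² + 7y + 5).
Apply the quadratic formula to y² + 7y + 5 = 0: y = (-7 ± √29)/2, i.e. y ≈ -0.8074 or y ≈ -6.1926.

y = -6.1926 or y = -5 or y = -0.8074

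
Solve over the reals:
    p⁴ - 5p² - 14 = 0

Let u = p². The equation becomes u² - 5u - 14 = 0.
Factor: (u + 2)(u - 7) = 0, so u = -2 or u = 7.
p² = -2 < 0 has no real solution.
p² = 7 gives p = ±√(7) ≈ ±2.6458.

p = -2.6458 or p = 2.6458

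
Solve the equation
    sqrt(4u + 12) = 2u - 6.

u = 6

Square both sides: 4u + 12 = (2u - 6)^2.
Expand and rearrange: 4u^2 - 28u + 24 = 0.
Solving gives u = 6 or u = 1.
Check each candidate in the original equation:
  u = 6: sqrt(36) = 6, while 2u - 6 = 6 — valid.
  u = 1: sqrt(16) = 4, while 2u - 6 = -4 — extraneous.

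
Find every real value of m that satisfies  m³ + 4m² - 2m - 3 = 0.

m = -4.3028 or m = -0.6972 or m = 1

Possible rational roots are divisors of -3. Testing m = 1 gives 0, so (m - 1) is a factor.
Divide: m³ + 4m² - 2m - 3 = (m - 1)(m² + 5m + 3).
Apply the quadratic formula to m² + 5m + 3 = 0: m = (-5 ± √13)/2, i.e. m ≈ -0.6972 or m ≈ -4.3028.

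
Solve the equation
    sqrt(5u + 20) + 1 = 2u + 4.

u = 1

Isolate the radical: sqrt(5u + 20) = 2u + 3.
Square both sides: 5u + 20 = (2u + 3)^2.
Expand and rearrange: 4u^2 + 7u - 11 = 0.
Solving gives u = 1 or u = -2.75.
Check each candidate in the original equation:
  u = 1: sqrt(25) = 5, while 2u + 3 = 5 — valid.
  u = -2.75: sqrt(6.25) = 2.5, while 2u + 3 = -2.5 — extraneous.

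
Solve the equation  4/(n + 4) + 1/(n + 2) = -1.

n = -8.7016 or n = -2.2984

Multiply both sides by (n + 4)(n + 2):
4(n + 2) + (n + 4) = -(n + 4)(n + 2).
Expand and collect terms: -n^2 - 11n - 20 = 0.
By the quadratic formula, n = (11 +/- sqrt(41)) / -2, so n ~= -8.7016 or n ~= -2.2984.
Neither value makes a denominator zero (n != -4, n != -2), so both are valid.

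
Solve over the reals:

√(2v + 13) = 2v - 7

Square both sides: 2v + 13 = (2v - 7)².
Expand and rearrange: 4v² - 30v + 36 = 0.
Solving gives v = 6 or v = 1.5.
Check each candidate in the original equation:
  v = 6: √(25) = 5, while 2v - 7 = 5 — valid.
  v = 1.5: √(16) = 4, while 2v - 7 = -4 — extraneous.

v = 6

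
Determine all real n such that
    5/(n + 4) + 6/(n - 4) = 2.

Multiply both sides by (n + 4)(n - 4):
5(n - 4) + 6(n + 4) = 2(n + 4)(n - 4).
Expand and collect terms: 2n² - 11n - 36 = 0.
By the quadratic formula, n = (11 ± √409) / 4, so n ≈ 7.8059 or n ≈ -2.3059.
Neither value makes a denominator zero (n ≠ -4, n ≠ 4), so both are valid.

n = -2.3059 or n = 7.8059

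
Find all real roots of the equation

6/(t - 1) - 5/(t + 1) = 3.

Multiply both sides by (t - 1)(t + 1):
6(t + 1) - 5(t - 1) = 3(t - 1)(t + 1).
Expand and collect terms: 3t² - t - 14 = 0.
Factor or apply the quadratic formula: t = 2.3333 or t = -2.
Neither value makes a denominator zero (t ≠ 1, t ≠ -1), so both are valid.

t = -2 or t = 2.3333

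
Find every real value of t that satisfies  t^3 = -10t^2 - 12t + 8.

Rearrange: t^3 + 10t^2 + 12t - 8 = 0.
Possible rational roots are divisors of -8. Testing t = -2 gives 0, so (t + 2) is a factor.
Divide: t^3 + 10t^2 + 12t - 8 = (t + 2)(t^2 + 8t - 4).
Apply the quadratic formula to t^2 + 8t - 4 = 0: t = (-8 +/- sqrt(80))/2, i.e. t ~= 0.4721 or t ~= -8.4721.

t = -8.4721 or t = -2 or t = 0.4721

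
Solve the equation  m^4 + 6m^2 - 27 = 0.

m = -1.7321 or m = 1.7321

Let u = m^2. The equation becomes u^2 + 6u - 27 = 0.
Factor: (u + 9)(u - 3) = 0, so u = -9 or u = 3.
m^2 = -9 < 0 has no real solution.
m^2 = 3 gives m = +/-sqrt(3) ~= +/-1.7321.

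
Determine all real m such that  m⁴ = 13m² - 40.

m = -2.8284 or m = -2.2361 or m = 2.2361 or m = 2.8284

Let u = m². The equation becomes u² - 13u + 40 = 0.
Factor: (u - 5)(u - 8) = 0, so u = 5 or u = 8.
m² = 5 gives m = ±√(5) ≈ ±2.2361.
m² = 8 gives m = ±2·√(2) ≈ ±2.8284.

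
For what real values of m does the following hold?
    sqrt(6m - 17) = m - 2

m = 3 or m = 7

Square both sides: 6m - 17 = (m - 2)^2.
Expand and rearrange: m^2 - 10m + 21 = 0.
Solving gives m = 7 or m = 3.
Check each candidate in the original equation:
  m = 7: sqrt(25) = 5, while m - 2 = 5 — valid.
  m = 3: sqrt(1) = 1, while m - 2 = 1 — valid.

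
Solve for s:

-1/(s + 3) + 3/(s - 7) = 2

Multiply both sides by (s + 3)(s - 7):
-(s - 7) + 3(s + 3) = 2(s + 3)(s - 7).
Expand and collect terms: 2s^2 - 10s - 58 = 0.
By the quadratic formula, s = (10 +/- sqrt(564)) / 4, so s ~= 8.4372 or s ~= -3.4372.
Neither value makes a denominator zero (s != -3, s != 7), so both are valid.

s = -3.4372 or s = 8.4372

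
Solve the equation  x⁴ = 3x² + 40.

Let u = x². The equation becomes u² - 3u - 40 = 0.
Factor: (u - 8)(u + 5) = 0, so u = 8 or u = -5.
x² = 8 gives x = ±2·√(2) ≈ ±2.8284.
x² = -5 < 0 has no real solution.

x = -2.8284 or x = 2.8284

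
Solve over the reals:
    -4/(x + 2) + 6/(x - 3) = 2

x = -3.3589 or x = 5.3589

Multiply both sides by (x + 2)(x - 3):
-4(x - 3) + 6(x + 2) = 2(x + 2)(x - 3).
Expand and collect terms: 2x^2 - 4x - 36 = 0.
By the quadratic formula, x = (4 +/- sqrt(304)) / 4, so x ~= 5.3589 or x ~= -3.3589.
Neither value makes a denominator zero (x != -2, x != 3), so both are valid.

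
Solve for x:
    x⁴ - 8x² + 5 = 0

Let u = x². The equation becomes u² - 8u + 5 = 0.
By the quadratic formula, u = √(11) + 4 or u = 4 - √(11).
x² = √(11) + 4 gives x = ±√(√(11) + 4) ≈ ±2.7049.
x² = 4 - √(11) gives x = ±√(4 - √(11)) ≈ ±0.8267.

x = -2.7049 or x = -0.8267 or x = 0.8267 or x = 2.7049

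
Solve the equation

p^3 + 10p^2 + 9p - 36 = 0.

p = -8.4244 or p = -3 or p = 1.4244

Possible rational roots are divisors of -36. Testing p = -3 gives 0, so (p + 3) is a factor.
Divide: p^3 + 10p^2 + 9p - 36 = (p + 3)(p^2 + 7p - 12).
Apply the quadratic formula to p^2 + 7p - 12 = 0: p = (-7 +/- sqrt(97))/2, i.e. p ~= 1.4244 or p ~= -8.4244.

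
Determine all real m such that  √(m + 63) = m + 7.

m = 1

Square both sides: m + 63 = (m + 7)².
Expand and rearrange: m² + 13m - 14 = 0.
Solving gives m = 1 or m = -14.
Check each candidate in the original equation:
  m = 1: √(64) = 8, while m + 7 = 8 — valid.
  m = -14: √(49) = 7, while m + 7 = -7 — extraneous.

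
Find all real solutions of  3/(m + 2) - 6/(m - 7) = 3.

m = -0.6458 or m = 4.6458

Multiply both sides by (m + 2)(m - 7):
3(m - 7) - 6(m + 2) = 3(m + 2)(m - 7).
Expand and collect terms: 3m^2 - 12m - 9 = 0.
By the quadratic formula, m = (12 +/- sqrt(252)) / 6, so m ~= 4.6458 or m ~= -0.6458.
Neither value makes a denominator zero (m != -2, m != 7), so both are valid.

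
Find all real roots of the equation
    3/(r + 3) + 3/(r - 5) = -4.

Multiply both sides by (r + 3)(r - 5):
3(r - 5) + 3(r + 3) = -4(r + 3)(r - 5).
Expand and collect terms: -4r² + 2r + 66 = 0.
By the quadratic formula, r = (-2 ± √1060) / -8, so r ≈ -3.8197 or r ≈ 4.3197.
Neither value makes a denominator zero (r ≠ -3, r ≠ 5), so both are valid.

r = -3.8197 or r = 4.3197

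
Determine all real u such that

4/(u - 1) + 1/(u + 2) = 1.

u = -1.6056 or u = 5.6056

Multiply both sides by (u - 1)(u + 2):
4(u + 2) + (u - 1) = (u - 1)(u + 2).
Expand and collect terms: u^2 - 4u - 9 = 0.
By the quadratic formula, u = (4 +/- sqrt(52)) / 2, so u ~= 5.6056 or u ~= -1.6056.
Neither value makes a denominator zero (u != 1, u != -2), so both are valid.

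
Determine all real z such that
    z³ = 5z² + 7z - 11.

z = -1.873 or z = 1 or z = 5.873

Rearrange: z³ - 5z² - 7z + 11 = 0.
Possible rational roots are divisors of 11. Testing z = 1 gives 0, so (z - 1) is a factor.
Divide: z³ - 5z² - 7z + 11 = (z - 1)(z² - 4z - 11).
Apply the quadratic formula to z² - 4z - 11 = 0: z = (4 ± √60)/2, i.e. z ≈ 5.873 or z ≈ -1.873.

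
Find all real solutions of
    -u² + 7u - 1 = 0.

u = 0.1459 or u = 6.8541

Discriminant: (7)² − 4·(-1)·(-1) = 45.
Quadratic formula: u = (-7 ± √45) / (-2).
So u = 7/2 - 3·√(5)/2 ≈ 0.1459 or u = 3·√(5)/2 + 7/2 ≈ 6.8541.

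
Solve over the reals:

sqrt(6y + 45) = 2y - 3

Square both sides: 6y + 45 = (2y - 3)^2.
Expand and rearrange: 4y^2 - 18y - 36 = 0.
Solving gives y = 6 or y = -1.5.
Check each candidate in the original equation:
  y = 6: sqrt(81) = 9, while 2y - 3 = 9 — valid.
  y = -1.5: sqrt(36) = 6, while 2y - 3 = -6 — extraneous.

y = 6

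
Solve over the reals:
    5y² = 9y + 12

y = -0.8916 or y = 2.6916

Rearrange to standard form: 5y² - 9y - 12 = 0.
Discriminant: (-9)² − 4·5·(-12) = 321.
Quadratic formula: y = (9 ± √321) / 10.
So y = 9/10 + √(321)/10 ≈ 2.6916 or y = 9/10 - √(321)/10 ≈ -0.8916.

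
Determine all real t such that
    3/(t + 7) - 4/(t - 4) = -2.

t = -8.2901 or t = 5.7901

Multiply both sides by (t + 7)(t - 4):
3(t - 4) - 4(t + 7) = -2(t + 7)(t - 4).
Expand and collect terms: -2t² - 5t + 96 = 0.
By the quadratic formula, t = (5 ± √793) / -4, so t ≈ -8.2901 or t ≈ 5.7901.
Neither value makes a denominator zero (t ≠ -7, t ≠ 4), so both are valid.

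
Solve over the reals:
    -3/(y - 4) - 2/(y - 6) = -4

Multiply both sides by (y - 4)(y - 6):
-3(y - 6) - 2(y - 4) = -4(y - 4)(y - 6).
Expand and collect terms: -4y² + 45y - 122 = 0.
By the quadratic formula, y = (-45 ± √73) / -8, so y ≈ 4.557 or y ≈ 6.693.
Neither value makes a denominator zero (y ≠ 4, y ≠ 6), so both are valid.

y = 4.557 or y = 6.693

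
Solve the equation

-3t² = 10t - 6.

t = -3.8525 or t = 0.5191

Rearrange to standard form: -3t² - 10t + 6 = 0.
Discriminant: (-10)² − 4·(-3)·6 = 172.
Quadratic formula: t = (10 ± √172) / (-6).
So t = -√(43)/3 - 5/3 ≈ -3.8525 or t = -5/3 + √(43)/3 ≈ 0.5191.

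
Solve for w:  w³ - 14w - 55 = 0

w = 5

Possible rational roots are divisors of -55. Testing w = 5 gives 0, so (w - 5) is a factor.
Divide: w³ - 14w - 55 = (w - 5)(w² + 5w + 11).
The quadratic w² + 5w + 11 has discriminant -19 < 0, so no further real roots.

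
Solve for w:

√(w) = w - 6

w = 9

Square both sides: w = (w - 6)².
Expand and rearrange: w² - 13w + 36 = 0.
Solving gives w = 9 or w = 4.
Check each candidate in the original equation:
  w = 9: √(9) = 3, while w - 6 = 3 — valid.
  w = 4: √(4) = 2, while w - 6 = -2 — extraneous.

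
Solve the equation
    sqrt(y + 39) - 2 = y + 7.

y = -3

Isolate the radical: sqrt(y + 39) = y + 9.
Square both sides: y + 39 = (y + 9)^2.
Expand and rearrange: y^2 + 17y + 42 = 0.
Solving gives y = -3 or y = -14.
Check each candidate in the original equation:
  y = -3: sqrt(36) = 6, while y + 9 = 6 — valid.
  y = -14: sqrt(25) = 5, while y + 9 = -5 — extraneous.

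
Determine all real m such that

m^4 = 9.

Let u = m^2. The equation becomes u^2 - 9 = 0.
Factor: (u - 3)(u + 3) = 0, so u = 3 or u = -3.
m^2 = 3 gives m = +/-sqrt(3) ~= +/-1.7321.
m^2 = -3 < 0 has no real solution.

m = -1.7321 or m = 1.7321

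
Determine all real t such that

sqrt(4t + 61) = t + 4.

t = 5

Square both sides: 4t + 61 = (t + 4)^2.
Expand and rearrange: t^2 + 4t - 45 = 0.
Solving gives t = 5 or t = -9.
Check each candidate in the original equation:
  t = 5: sqrt(81) = 9, while t + 4 = 9 — valid.
  t = -9: sqrt(25) = 5, while t + 4 = -5 — extraneous.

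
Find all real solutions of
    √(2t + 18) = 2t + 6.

t = -1

Square both sides: 2t + 18 = (2t + 6)².
Expand and rearrange: 4t² + 22t + 18 = 0.
Solving gives t = -1 or t = -4.5.
Check each candidate in the original equation:
  t = -1: √(16) = 4, while 2t + 6 = 4 — valid.
  t = -4.5: √(9) = 3, while 2t + 6 = -3 — extraneous.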